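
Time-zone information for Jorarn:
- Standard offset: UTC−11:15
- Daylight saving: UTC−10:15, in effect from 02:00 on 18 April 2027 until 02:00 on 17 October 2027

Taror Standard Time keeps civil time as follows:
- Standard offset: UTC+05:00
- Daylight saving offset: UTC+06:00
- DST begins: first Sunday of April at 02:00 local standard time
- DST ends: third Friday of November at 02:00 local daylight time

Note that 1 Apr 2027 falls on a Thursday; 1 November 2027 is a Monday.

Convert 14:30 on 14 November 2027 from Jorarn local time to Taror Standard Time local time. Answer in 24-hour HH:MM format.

07:45

Daylight saving runs 18 April – 17 October; 14 November 2027 is outside that window, so Jorarn is on standard time at UTC−11:15.
14:30 Jorarn + 11h15m = 01:45 UTC (rolling into the next day, 15 November 2027).
1 April 2027 is a Thursday, so the first Sunday is April 4.
1 November 2027 is a Monday, so the first Friday is November 5 and the third is November 19.
At the standard offset (UTC+05:00), 01:45 UTC + 5h = 06:45 Taror Standard Time standard time.
Daylight saving runs 4 April – 19 November; the standard-time date in Taror Standard Time, 15 November 2027, is inside that window, so Taror Standard Time is at UTC+06:00.
01:45 UTC + 6h = 07:45 Taror Standard Time.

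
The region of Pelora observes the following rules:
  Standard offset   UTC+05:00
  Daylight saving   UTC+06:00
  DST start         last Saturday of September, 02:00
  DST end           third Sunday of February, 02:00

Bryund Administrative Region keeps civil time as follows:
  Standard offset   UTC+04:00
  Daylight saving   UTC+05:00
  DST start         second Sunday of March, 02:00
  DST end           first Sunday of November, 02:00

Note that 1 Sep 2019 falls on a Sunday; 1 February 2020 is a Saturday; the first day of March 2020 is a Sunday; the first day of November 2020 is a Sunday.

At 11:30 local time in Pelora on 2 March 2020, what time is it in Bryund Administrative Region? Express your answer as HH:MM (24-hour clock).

10:30

1 September 2019 is a Sunday, so Saturdays fall on 7, 14, 21, 28; the last is September 28.
1 February 2020 is a Saturday, so the first Sunday is February 2 and the third is February 16.
Daylight saving runs 28 September 2019 – 16 February 2020; 2 March 2020 is outside that window, so Pelora is on standard time at UTC+05:00.
11:30 Pelora − 5h = 06:30 UTC.
1 March 2020 is a Sunday, so the first Sunday is March 1 and the second is March 8.
1 November 2020 is a Sunday, so the first Sunday is November 1.
At the standard offset (UTC+04:00), 06:30 UTC + 4h = 10:30 Bryund Administrative Region standard time.
The standard-time date in Bryund Administrative Region, 2 March 2020, is outside the daylight-saving period (8 March – 1 November), so Bryund Administrative Region is on standard time, UTC+04:00.
06:30 UTC + 4h = 10:30 Bryund Administrative Region.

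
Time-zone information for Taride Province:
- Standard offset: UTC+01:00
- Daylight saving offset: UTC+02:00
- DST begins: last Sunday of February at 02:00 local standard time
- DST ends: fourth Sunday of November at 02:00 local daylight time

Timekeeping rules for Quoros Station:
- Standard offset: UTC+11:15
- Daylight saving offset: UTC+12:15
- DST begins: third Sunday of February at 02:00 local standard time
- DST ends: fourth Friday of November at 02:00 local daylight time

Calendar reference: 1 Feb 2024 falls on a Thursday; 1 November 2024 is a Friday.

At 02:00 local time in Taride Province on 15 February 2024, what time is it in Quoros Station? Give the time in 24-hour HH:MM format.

12:15

1 February 2024 is a Thursday, so Sundays fall on 4, 11, 18, 25; the last is February 25.
1 November 2024 is a Friday, so the first Sunday is November 3 and the fourth is November 24.
Daylight saving runs 25 February – 24 November; 15 February 2024 is outside that window, so Taride Province is on standard time at UTC+01:00.
02:00 Taride Province − 1h = 01:00 UTC.
1 February 2024 is a Thursday, so the first Sunday is February 4 and the third is February 18.
1 November 2024 is a Friday, so the first Friday is November 1 and the fourth is November 22.
At the standard offset (UTC+11:15), 01:00 UTC + 11h15m = 12:15 Quoros Station standard time.
Daylight saving runs 18 February – 22 November; the standard-time date in Quoros Station, 15 February 2024, is outside that window, so Quoros Station is on standard time at UTC+11:15.
01:00 UTC + 11h15m = 12:15 Quoros Station.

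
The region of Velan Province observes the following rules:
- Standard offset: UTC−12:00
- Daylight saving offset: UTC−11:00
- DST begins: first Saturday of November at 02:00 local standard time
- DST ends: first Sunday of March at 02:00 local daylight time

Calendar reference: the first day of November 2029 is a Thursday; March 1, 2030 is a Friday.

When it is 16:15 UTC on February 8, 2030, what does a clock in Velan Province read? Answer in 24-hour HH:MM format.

1 November 2029 is a Thursday, so the first Saturday is November 3.
1 March 2030 is a Friday, so the first Sunday is March 3.
At the standard offset (UTC−12:00), 16:15 UTC − 12h = 04:15 Velan Province standard time.
The standard-time date in Velan Province, February 8, 2030, falls between 3 November 2029 and 3 March 2030, so daylight saving is in effect and Velan Province is at UTC−11:00.
16:15 UTC − 11h = 05:15 local.

05:15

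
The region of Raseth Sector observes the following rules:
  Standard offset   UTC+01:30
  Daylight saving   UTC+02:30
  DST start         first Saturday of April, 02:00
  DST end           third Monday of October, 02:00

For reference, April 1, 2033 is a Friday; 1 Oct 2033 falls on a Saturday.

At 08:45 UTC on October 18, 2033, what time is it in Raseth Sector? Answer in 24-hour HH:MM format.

10:15

1 April 2033 is a Friday, so the first Saturday is April 2.
1 October 2033 is a Saturday, so the first Monday is October 3 and the third is October 17.
At the standard offset (UTC+01:30), 08:45 UTC + 1h30m = 10:15 Raseth Sector standard time.
The standard-time date in Raseth Sector, October 18, 2033, does not fall between 2 April and 17 October, so daylight saving is not in effect and Raseth Sector is at UTC+01:30.
08:45 UTC + 1h30m = 10:15 local.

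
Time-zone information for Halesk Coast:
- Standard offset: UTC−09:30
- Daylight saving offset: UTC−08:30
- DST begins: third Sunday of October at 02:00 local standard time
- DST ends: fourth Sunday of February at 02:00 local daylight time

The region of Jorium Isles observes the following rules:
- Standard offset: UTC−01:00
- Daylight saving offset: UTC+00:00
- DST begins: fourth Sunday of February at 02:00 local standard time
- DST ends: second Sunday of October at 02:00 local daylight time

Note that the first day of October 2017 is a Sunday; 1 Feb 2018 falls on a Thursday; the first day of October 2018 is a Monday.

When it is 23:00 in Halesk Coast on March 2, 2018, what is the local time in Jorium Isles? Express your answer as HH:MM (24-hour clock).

1 October 2017 is a Sunday, so the first Sunday is October 1 and the third is October 15.
1 February 2018 is a Thursday, so the first Sunday is February 4 and the fourth is February 25.
March 2, 2018 is outside the daylight-saving period (15 October 2017 – 25 February 2018), so Halesk Coast is on standard time, UTC−09:30.
23:00 Halesk Coast + 9h30m = 08:30 UTC (rolling into the next day, 3 March 2018).
1 February 2018 is a Thursday, so the first Sunday is February 4 and the fourth is February 25.
1 October 2018 is a Monday, so the first Sunday is October 7 and the second is October 14.
At the standard offset (UTC−01:00), 08:30 UTC − 1h = 07:30 Jorium Isles standard time.
The standard-time date in Jorium Isles, March 3, 2018, lies within the daylight-saving period (25 February – 14 October), so Jorium Isles is on daylight time, UTC+00:00.
08:30 UTC + 0h = 08:30 Jorium Isles.

08:30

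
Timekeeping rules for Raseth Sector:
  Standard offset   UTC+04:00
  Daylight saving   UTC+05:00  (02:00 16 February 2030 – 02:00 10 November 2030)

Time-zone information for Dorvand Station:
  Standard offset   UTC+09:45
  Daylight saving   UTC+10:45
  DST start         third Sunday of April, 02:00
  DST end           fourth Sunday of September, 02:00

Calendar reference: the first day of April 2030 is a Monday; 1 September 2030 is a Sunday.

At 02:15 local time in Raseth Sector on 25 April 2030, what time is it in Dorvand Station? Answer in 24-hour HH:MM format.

25 April 2030 lies within the daylight-saving period (16 February – 10 November), so Raseth Sector is on daylight time, UTC+05:00.
02:15 Raseth Sector − 5h = 21:15 UTC (rolling into the previous day, 24 April 2030).
1 April 2030 is a Monday, so the first Sunday is April 7 and the third is April 21.
1 September 2030 is a Sunday, so the first Sunday is September 1 and the fourth is September 22.
At the standard offset (UTC+09:45), 21:15 UTC + 9h45m = 07:00 Dorvand Station standard time (rolling into the next day, 25 April 2030).
The standard-time date in Dorvand Station, 25 April 2030, falls between 21 April and 22 September, so daylight saving is in effect and Dorvand Station is at UTC+10:45.
21:15 UTC + 10h45m = 08:00 Dorvand Station (rolling into the next day, 25 April 2030).

08:00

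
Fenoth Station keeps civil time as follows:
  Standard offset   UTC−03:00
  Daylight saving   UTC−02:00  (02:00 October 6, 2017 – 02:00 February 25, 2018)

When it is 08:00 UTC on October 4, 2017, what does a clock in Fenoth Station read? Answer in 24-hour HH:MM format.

At the standard offset (UTC−03:00), 08:00 UTC − 3h = 05:00 Fenoth Station standard time.
The standard-time date in Fenoth Station, October 4, 2017, does not fall between 6 October 2017 and 25 February 2018, so daylight saving is not in effect and Fenoth Station is at UTC−03:00.
08:00 UTC − 3h = 05:00 local.

05:00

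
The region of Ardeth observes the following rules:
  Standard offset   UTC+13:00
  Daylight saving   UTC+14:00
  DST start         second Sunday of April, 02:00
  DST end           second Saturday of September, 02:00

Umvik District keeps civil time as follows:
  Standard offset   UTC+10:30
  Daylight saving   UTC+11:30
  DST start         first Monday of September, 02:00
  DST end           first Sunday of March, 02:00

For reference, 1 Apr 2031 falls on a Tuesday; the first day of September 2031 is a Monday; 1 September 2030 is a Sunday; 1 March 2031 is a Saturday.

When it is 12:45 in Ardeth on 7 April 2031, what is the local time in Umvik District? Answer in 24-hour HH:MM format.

10:15

1 April 2031 is a Tuesday, so the first Sunday is April 6 and the second is April 13.
1 September 2031 is a Monday, so the first Saturday is September 6 and the second is September 13.
Daylight saving runs 13 April – 13 September; 7 April 2031 is outside that window, so Ardeth is on standard time at UTC+13:00.
12:45 Ardeth − 13h = 23:45 UTC (rolling into the previous day, 6 April 2031).
1 September 2030 is a Sunday, so the first Monday is September 2.
1 March 2031 is a Saturday, so the first Sunday is March 2.
At the standard offset (UTC+10:30), 23:45 UTC + 10h30m = 10:15 Umvik District standard time (rolling into the next day, 7 April 2031).
Daylight saving runs 2 September 2030 – 2 March 2031; the standard-time date in Umvik District, 7 April 2031, is outside that window, so Umvik District is on standard time at UTC+10:30.
23:45 UTC + 10h30m = 10:15 Umvik District (rolling into the next day, 7 April 2031).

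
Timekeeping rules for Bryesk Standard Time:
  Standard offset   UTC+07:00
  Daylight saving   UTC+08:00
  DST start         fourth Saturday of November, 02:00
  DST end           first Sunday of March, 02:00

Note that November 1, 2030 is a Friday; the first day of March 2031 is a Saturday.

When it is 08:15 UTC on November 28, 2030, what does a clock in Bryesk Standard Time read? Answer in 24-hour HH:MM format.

1 November 2030 is a Friday, so the first Saturday is November 2 and the fourth is November 23.
1 March 2031 is a Saturday, so the first Sunday is March 2.
At the standard offset (UTC+07:00), 08:15 UTC + 7h = 15:15 Bryesk Standard Time standard time.
Daylight saving runs 23 November 2030 – 2 March 2031; the standard-time date in Bryesk Standard Time, November 28, 2030, is inside that window, so Bryesk Standard Time is at UTC+08:00.
08:15 UTC + 8h = 16:15 local.

16:15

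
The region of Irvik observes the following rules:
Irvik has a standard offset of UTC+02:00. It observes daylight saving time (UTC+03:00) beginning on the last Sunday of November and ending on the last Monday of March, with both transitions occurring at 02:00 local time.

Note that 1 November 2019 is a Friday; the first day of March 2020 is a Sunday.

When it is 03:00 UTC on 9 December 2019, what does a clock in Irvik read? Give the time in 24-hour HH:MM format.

1 November 2019 is a Friday, so Sundays fall on 3, 10, 17, 24; the last is November 24.
1 March 2020 is a Sunday, so Mondays fall on 2, 9, 16, 23, 30; the last is March 30.
At the standard offset (UTC+02:00), 03:00 UTC + 2h = 05:00 Irvik standard time.
The standard-time date in Irvik, 9 December 2019, lies within the daylight-saving period (24 November 2019 – 30 March 2020), so Irvik is on daylight time, UTC+03:00.
03:00 UTC + 3h = 06:00 local.

06:00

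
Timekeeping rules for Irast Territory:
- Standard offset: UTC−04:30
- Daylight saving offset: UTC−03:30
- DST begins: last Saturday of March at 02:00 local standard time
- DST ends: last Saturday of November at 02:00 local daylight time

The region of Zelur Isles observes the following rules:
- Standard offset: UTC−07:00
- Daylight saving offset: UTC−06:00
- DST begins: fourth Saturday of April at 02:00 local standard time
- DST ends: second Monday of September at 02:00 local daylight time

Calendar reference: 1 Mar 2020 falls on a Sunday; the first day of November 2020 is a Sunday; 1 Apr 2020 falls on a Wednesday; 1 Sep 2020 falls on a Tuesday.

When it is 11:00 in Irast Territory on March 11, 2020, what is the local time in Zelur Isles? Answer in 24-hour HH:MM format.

1 March 2020 is a Sunday, so Saturdays fall on 7, 14, 21, 28; the last is March 28.
1 November 2020 is a Sunday, so Saturdays fall on 7, 14, 21, 28; the last is November 28.
Daylight saving runs 28 March – 28 November; March 11, 2020 is outside that window, so Irast Territory is on standard time at UTC−04:30.
11:00 Irast Territory + 4h30m = 15:30 UTC.
1 April 2020 is a Wednesday, so the first Saturday is April 4 and the fourth is April 25.
1 September 2020 is a Tuesday, so the first Monday is September 7 and the second is September 14.
At the standard offset (UTC−07:00), 15:30 UTC − 7h = 08:30 Zelur Isles standard time.
The standard-time date in Zelur Isles, March 11, 2020, does not fall between 25 April and 14 September, so daylight saving is not in effect and Zelur Isles is at UTC−07:00.
15:30 UTC − 7h = 08:30 Zelur Isles.

08:30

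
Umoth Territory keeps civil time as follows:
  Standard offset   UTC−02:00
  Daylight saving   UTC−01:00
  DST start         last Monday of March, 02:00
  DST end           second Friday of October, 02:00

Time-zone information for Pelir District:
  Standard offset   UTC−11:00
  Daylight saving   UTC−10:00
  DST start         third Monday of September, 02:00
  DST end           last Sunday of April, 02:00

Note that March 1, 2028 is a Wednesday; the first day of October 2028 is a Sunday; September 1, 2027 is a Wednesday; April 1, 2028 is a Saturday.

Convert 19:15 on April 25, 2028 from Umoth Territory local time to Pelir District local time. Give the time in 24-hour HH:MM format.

1 March 2028 is a Wednesday, so Mondays fall on 6, 13, 20, 27; the last is March 27.
1 October 2028 is a Sunday, so the first Friday is October 6 and the second is October 13.
April 25, 2028 lies within the daylight-saving period (27 March – 13 October), so Umoth Territory is on daylight time, UTC−01:00.
19:15 Umoth Territory + 1h = 20:15 UTC.
1 September 2027 is a Wednesday, so the first Monday is September 6 and the third is September 20.
1 April 2028 is a Saturday, so Sundays fall on 2, 9, 16, 23, 30; the last is April 30.
At the standard offset (UTC−11:00), 20:15 UTC − 11h = 09:15 Pelir District standard time.
Daylight saving runs 20 September 2027 – 30 April 2028; the standard-time date in Pelir District, April 25, 2028, is inside that window, so Pelir District is at UTC−10:00.
20:15 UTC − 10h = 10:15 Pelir District.

10:15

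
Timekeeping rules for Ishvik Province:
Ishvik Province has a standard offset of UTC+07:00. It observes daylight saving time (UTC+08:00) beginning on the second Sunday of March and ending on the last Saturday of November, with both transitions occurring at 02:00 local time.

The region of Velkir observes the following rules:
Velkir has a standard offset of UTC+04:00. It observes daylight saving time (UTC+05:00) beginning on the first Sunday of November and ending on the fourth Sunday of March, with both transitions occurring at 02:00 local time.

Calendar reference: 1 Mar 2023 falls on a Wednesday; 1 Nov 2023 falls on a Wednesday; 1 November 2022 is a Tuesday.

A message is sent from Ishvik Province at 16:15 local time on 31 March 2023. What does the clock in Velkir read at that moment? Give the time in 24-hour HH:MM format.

1 March 2023 is a Wednesday, so the first Sunday is March 5 and the second is March 12.
1 November 2023 is a Wednesday, so Saturdays fall on 4, 11, 18, 25; the last is November 25.
31 March 2023 falls between 12 March and 25 November, so daylight saving is in effect and Ishvik Province is at UTC+08:00.
16:15 Ishvik Province − 8h = 08:15 UTC.
1 November 2022 is a Tuesday, so the first Sunday is November 6.
1 March 2023 is a Wednesday, so the first Sunday is March 5 and the fourth is March 26.
At the standard offset (UTC+04:00), 08:15 UTC + 4h = 12:15 Velkir standard time.
Daylight saving runs 6 November 2022 – 26 March 2023; the standard-time date in Velkir, 31 March 2023, is outside that window, so Velkir is on standard time at UTC+04:00.
08:15 UTC + 4h = 12:15 Velkir.

12:15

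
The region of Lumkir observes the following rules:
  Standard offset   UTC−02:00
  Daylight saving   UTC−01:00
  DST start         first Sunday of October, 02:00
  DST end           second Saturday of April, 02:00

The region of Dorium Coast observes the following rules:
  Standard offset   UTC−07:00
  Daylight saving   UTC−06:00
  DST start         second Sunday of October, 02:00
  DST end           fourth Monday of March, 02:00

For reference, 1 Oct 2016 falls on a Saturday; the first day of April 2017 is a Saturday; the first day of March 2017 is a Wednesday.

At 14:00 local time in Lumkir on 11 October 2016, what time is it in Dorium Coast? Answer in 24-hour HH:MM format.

1 October 2016 is a Saturday, so the first Sunday is October 2.
1 April 2017 is a Saturday, so the first Saturday is April 1 and the second is April 8.
11 October 2016 falls between 2 October 2016 and 8 April 2017, so daylight saving is in effect and Lumkir is at UTC−01:00.
14:00 Lumkir + 1h = 15:00 UTC.
1 October 2016 is a Saturday, so the first Sunday is October 2 and the second is October 9.
1 March 2017 is a Wednesday, so the first Monday is March 6 and the fourth is March 27.
At the standard offset (UTC−07:00), 15:00 UTC − 7h = 08:00 Dorium Coast standard time.
The standard-time date in Dorium Coast, 11 October 2016, falls between 9 October 2016 and 27 March 2017, so daylight saving is in effect and Dorium Coast is at UTC−06:00.
15:00 UTC − 6h = 09:00 Dorium Coast.

09:00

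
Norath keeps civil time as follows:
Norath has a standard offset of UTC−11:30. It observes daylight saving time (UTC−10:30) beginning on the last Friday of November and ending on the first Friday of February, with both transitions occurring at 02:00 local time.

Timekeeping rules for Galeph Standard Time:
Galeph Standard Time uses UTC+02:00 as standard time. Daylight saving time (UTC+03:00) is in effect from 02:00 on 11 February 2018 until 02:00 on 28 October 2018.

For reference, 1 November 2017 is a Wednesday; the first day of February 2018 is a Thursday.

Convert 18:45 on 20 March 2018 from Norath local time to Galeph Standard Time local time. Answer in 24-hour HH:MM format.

1 November 2017 is a Wednesday, so Fridays fall on 3, 10, 17, 24; the last is November 24.
1 February 2018 is a Thursday, so the first Friday is February 2.
20 March 2018 does not fall between 24 November 2017 and 2 February 2018, so daylight saving is not in effect and Norath is at UTC−11:30.
18:45 Norath + 11h30m = 06:15 UTC (rolling into the next day, 21 March 2018).
At the standard offset (UTC+02:00), 06:15 UTC + 2h = 08:15 Galeph Standard Time standard time.
The standard-time date in Galeph Standard Time, 21 March 2018, falls between 11 February and 28 October, so daylight saving is in effect and Galeph Standard Time is at UTC+03:00.
06:15 UTC + 3h = 09:15 Galeph Standard Time.

09:15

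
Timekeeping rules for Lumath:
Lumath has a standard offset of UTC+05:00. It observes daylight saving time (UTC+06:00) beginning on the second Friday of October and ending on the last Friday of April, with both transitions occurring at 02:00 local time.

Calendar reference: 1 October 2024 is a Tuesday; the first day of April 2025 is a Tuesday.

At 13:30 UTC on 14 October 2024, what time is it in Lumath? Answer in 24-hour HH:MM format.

1 October 2024 is a Tuesday, so the first Friday is October 4 and the second is October 11.
1 April 2025 is a Tuesday, so Fridays fall on 4, 11, 18, 25; the last is April 25.
At the standard offset (UTC+05:00), 13:30 UTC + 5h = 18:30 Lumath standard time.
The standard-time date in Lumath, 14 October 2024, lies within the daylight-saving period (11 October 2024 – 25 April 2025), so Lumath is on daylight time, UTC+06:00.
13:30 UTC + 6h = 19:30 local.

19:30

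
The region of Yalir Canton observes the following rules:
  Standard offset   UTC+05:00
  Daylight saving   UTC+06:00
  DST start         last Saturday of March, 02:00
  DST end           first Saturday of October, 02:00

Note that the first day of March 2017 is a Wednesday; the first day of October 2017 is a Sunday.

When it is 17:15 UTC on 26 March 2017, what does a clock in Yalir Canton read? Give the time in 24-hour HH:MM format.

1 March 2017 is a Wednesday, so Saturdays fall on 4, 11, 18, 25; the last is March 25.
1 October 2017 is a Sunday, so the first Saturday is October 7.
At the standard offset (UTC+05:00), 17:15 UTC + 5h = 22:15 Yalir Canton standard time.
Daylight saving runs 25 March – 7 October; the standard-time date in Yalir Canton, 26 March 2017, is inside that window, so Yalir Canton is at UTC+06:00.
17:15 UTC + 6h = 23:15 local.

23:15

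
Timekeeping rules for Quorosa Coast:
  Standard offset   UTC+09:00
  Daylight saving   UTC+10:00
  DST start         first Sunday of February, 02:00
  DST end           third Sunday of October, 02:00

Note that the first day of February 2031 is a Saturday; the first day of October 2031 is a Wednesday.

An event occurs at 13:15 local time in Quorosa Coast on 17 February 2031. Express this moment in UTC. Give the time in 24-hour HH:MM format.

03:15

1 February 2031 is a Saturday, so the first Sunday is February 2.
1 October 2031 is a Wednesday, so the first Sunday is October 5 and the third is October 19.
Daylight saving runs 2 February – 19 October; 17 February 2031 is inside that window, so Quorosa Coast is at UTC+10:00.
13:15 local − 10h = 03:15 UTC.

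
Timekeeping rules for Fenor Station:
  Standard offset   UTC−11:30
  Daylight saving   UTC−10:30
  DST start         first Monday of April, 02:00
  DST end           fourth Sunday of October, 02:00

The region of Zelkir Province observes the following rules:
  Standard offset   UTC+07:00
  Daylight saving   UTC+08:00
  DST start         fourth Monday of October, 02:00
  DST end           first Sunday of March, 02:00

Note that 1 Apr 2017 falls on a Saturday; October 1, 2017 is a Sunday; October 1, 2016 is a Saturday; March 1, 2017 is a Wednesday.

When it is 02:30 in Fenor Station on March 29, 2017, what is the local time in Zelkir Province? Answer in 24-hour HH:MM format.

1 April 2017 is a Saturday, so the first Monday is April 3.
1 October 2017 is a Sunday, so the first Sunday is October 1 and the fourth is October 22.
March 29, 2017 is outside the daylight-saving period (3 April – 22 October), so Fenor Station is on standard time, UTC−11:30.
02:30 Fenor Station + 11h30m = 14:00 UTC.
1 October 2016 is a Saturday, so the first Monday is October 3 and the fourth is October 24.
1 March 2017 is a Wednesday, so the first Sunday is March 5.
At the standard offset (UTC+07:00), 14:00 UTC + 7h = 21:00 Zelkir Province standard time.
Daylight saving runs 24 October 2016 – 5 March 2017; the standard-time date in Zelkir Province, March 29, 2017, is outside that window, so Zelkir Province is on standard time at UTC+07:00.
14:00 UTC + 7h = 21:00 Zelkir Province.

21:00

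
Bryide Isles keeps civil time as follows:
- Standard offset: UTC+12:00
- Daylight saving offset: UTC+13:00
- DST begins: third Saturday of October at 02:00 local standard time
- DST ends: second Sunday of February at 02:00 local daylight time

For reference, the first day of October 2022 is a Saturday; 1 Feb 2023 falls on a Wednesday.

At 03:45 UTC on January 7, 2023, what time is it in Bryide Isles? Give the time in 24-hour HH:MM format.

16:45

1 October 2022 is a Saturday, so the first Saturday is October 1 and the third is October 15.
1 February 2023 is a Wednesday, so the first Sunday is February 5 and the second is February 12.
At the standard offset (UTC+12:00), 03:45 UTC + 12h = 15:45 Bryide Isles standard time.
The standard-time date in Bryide Isles, January 7, 2023, lies within the daylight-saving period (15 October 2022 – 12 February 2023), so Bryide Isles is on daylight time, UTC+13:00.
03:45 UTC + 13h = 16:45 local.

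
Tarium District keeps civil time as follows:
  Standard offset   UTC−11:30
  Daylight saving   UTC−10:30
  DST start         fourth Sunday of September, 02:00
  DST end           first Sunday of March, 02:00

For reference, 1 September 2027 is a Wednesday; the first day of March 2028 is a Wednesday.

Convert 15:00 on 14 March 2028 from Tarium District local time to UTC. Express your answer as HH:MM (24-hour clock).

02:30

1 September 2027 is a Wednesday, so the first Sunday is September 5 and the fourth is September 26.
1 March 2028 is a Wednesday, so the first Sunday is March 5.
Daylight saving runs 26 September 2027 – 5 March 2028; 14 March 2028 is outside that window, so Tarium District is on standard time at UTC−11:30.
15:00 local + 11h30m = 02:30 UTC (rolling into the next day, 15 March 2028).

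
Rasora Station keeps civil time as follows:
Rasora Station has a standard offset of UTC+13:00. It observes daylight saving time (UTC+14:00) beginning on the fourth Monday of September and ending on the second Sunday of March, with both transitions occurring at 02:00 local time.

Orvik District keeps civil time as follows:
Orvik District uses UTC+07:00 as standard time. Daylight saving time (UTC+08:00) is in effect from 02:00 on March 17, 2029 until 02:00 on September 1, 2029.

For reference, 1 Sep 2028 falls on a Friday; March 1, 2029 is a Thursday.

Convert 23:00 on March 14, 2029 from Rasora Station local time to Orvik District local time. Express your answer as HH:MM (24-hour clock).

17:00

1 September 2028 is a Friday, so the first Monday is September 4 and the fourth is September 25.
1 March 2029 is a Thursday, so the first Sunday is March 4 and the second is March 11.
March 14, 2029 is outside the daylight-saving period (25 September 2028 – 11 March 2029), so Rasora Station is on standard time, UTC+13:00.
23:00 Rasora Station − 13h = 10:00 UTC.
At the standard offset (UTC+07:00), 10:00 UTC + 7h = 17:00 Orvik District standard time.
The standard-time date in Orvik District, March 14, 2029, is outside the daylight-saving period (17 March – 1 September), so Orvik District is on standard time, UTC+07:00.
10:00 UTC + 7h = 17:00 Orvik District.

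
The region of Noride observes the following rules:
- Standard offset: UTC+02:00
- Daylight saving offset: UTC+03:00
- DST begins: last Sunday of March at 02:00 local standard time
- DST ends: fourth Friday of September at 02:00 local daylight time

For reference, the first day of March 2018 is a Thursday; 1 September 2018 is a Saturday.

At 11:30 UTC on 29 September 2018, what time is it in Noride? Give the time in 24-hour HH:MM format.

13:30

1 March 2018 is a Thursday, so Sundays fall on 4, 11, 18, 25; the last is March 25.
1 September 2018 is a Saturday, so the first Friday is September 7 and the fourth is September 28.
At the standard offset (UTC+02:00), 11:30 UTC + 2h = 13:30 Noride standard time.
The standard-time date in Noride, 29 September 2018, is outside the daylight-saving period (25 March – 28 September), so Noride is on standard time, UTC+02:00.
11:30 UTC + 2h = 13:30 local.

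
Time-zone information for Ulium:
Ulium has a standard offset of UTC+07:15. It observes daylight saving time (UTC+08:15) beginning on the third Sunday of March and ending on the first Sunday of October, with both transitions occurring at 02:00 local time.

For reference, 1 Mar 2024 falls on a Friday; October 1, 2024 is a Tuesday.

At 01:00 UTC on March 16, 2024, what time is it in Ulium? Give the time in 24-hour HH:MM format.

1 March 2024 is a Friday, so the first Sunday is March 3 and the third is March 17.
1 October 2024 is a Tuesday, so the first Sunday is October 6.
At the standard offset (UTC+07:15), 01:00 UTC + 7h15m = 08:15 Ulium standard time.
The standard-time date in Ulium, March 16, 2024, does not fall between 17 March and 6 October, so daylight saving is not in effect and Ulium is at UTC+07:15.
01:00 UTC + 7h15m = 08:15 local.

08:15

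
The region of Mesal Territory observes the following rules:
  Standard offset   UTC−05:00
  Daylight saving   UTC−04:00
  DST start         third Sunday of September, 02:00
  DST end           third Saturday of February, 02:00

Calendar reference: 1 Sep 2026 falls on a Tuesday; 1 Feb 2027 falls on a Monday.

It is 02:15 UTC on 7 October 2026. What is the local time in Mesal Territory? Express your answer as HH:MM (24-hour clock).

1 September 2026 is a Tuesday, so the first Sunday is September 6 and the third is September 20.
1 February 2027 is a Monday, so the first Saturday is February 6 and the third is February 20.
At the standard offset (UTC−05:00), 02:15 UTC − 5h = 21:15 Mesal Territory standard time (rolling into the previous day, 6 October 2026).
Daylight saving runs 20 September 2026 – 20 February 2027; the standard-time date in Mesal Territory, 6 October 2026, is inside that window, so Mesal Territory is at UTC−04:00.
02:15 UTC − 4h = 22:15 local (rolling into the previous day, 6 October 2026).

22:15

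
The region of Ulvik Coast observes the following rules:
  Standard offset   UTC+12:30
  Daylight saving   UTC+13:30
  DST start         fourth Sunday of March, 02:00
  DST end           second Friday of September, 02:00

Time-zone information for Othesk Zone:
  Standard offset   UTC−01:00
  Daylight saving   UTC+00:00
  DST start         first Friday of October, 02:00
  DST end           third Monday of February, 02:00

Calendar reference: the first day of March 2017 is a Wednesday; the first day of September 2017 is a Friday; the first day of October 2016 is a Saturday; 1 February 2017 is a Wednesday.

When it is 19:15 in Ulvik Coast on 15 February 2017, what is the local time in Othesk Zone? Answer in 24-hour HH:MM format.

06:45

1 March 2017 is a Wednesday, so the first Sunday is March 5 and the fourth is March 26.
1 September 2017 is a Friday, so the first Friday is September 1 and the second is September 8.
Daylight saving runs 26 March – 8 September; 15 February 2017 is outside that window, so Ulvik Coast is on standard time at UTC+12:30.
19:15 Ulvik Coast − 12h30m = 06:45 UTC.
1 October 2016 is a Saturday, so the first Friday is October 7.
1 February 2017 is a Wednesday, so the first Monday is February 6 and the third is February 20.
At the standard offset (UTC−01:00), 06:45 UTC − 1h = 05:45 Othesk Zone standard time.
Daylight saving runs 7 October 2016 – 20 February 2017; the standard-time date in Othesk Zone, 15 February 2017, is inside that window, so Othesk Zone is at UTC+00:00.
06:45 UTC + 0h = 06:45 Othesk Zone.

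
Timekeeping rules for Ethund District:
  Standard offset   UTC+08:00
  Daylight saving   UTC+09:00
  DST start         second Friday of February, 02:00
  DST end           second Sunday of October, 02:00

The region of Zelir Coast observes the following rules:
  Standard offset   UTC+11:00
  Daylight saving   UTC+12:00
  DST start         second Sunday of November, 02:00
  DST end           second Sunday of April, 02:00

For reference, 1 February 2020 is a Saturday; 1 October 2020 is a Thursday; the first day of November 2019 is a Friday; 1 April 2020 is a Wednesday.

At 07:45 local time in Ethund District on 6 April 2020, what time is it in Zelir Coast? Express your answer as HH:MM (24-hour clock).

10:45

1 February 2020 is a Saturday, so the first Friday is February 7 and the second is February 14.
1 October 2020 is a Thursday, so the first Sunday is October 4 and the second is October 11.
Daylight saving runs 14 February – 11 October; 6 April 2020 is inside that window, so Ethund District is at UTC+09:00.
07:45 Ethund District − 9h = 22:45 UTC (rolling into the previous day, 5 April 2020).
1 November 2019 is a Friday, so the first Sunday is November 3 and the second is November 10.
1 April 2020 is a Wednesday, so the first Sunday is April 5 and the second is April 12.
At the standard offset (UTC+11:00), 22:45 UTC + 11h = 09:45 Zelir Coast standard time (rolling into the next day, 6 April 2020).
The standard-time date in Zelir Coast, 6 April 2020, falls between 10 November 2019 and 12 April 2020, so daylight saving is in effect and Zelir Coast is at UTC+12:00.
22:45 UTC + 12h = 10:45 Zelir Coast (rolling into the next day, 6 April 2020).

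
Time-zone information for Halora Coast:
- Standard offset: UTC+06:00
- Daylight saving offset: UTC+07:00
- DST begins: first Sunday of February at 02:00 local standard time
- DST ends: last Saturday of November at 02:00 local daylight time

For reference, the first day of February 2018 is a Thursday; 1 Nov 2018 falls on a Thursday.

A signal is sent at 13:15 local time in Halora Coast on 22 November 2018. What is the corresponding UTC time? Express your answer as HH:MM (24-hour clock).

06:15

1 February 2018 is a Thursday, so the first Sunday is February 4.
1 November 2018 is a Thursday, so Saturdays fall on 3, 10, 17, 24; the last is November 24.
22 November 2018 falls between 4 February and 24 November, so daylight saving is in effect and Halora Coast is at UTC+07:00.
13:15 local − 7h = 06:15 UTC.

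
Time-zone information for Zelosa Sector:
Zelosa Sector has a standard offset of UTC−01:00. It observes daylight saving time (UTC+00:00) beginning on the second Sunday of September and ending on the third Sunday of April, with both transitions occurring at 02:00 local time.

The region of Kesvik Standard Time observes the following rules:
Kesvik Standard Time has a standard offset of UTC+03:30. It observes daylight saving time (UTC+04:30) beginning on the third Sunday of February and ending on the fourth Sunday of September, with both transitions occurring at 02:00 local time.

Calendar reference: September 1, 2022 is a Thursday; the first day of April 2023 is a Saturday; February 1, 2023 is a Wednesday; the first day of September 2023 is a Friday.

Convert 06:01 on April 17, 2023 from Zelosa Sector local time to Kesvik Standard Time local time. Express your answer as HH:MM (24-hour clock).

11:31

1 September 2022 is a Thursday, so the first Sunday is September 4 and the second is September 11.
1 April 2023 is a Saturday, so the first Sunday is April 2 and the third is April 16.
April 17, 2023 does not fall between 11 September 2022 and 16 April 2023, so daylight saving is not in effect and Zelosa Sector is at UTC−01:00.
06:01 Zelosa Sector + 1h = 07:01 UTC.
1 February 2023 is a Wednesday, so the first Sunday is February 5 and the third is February 19.
1 September 2023 is a Friday, so the first Sunday is September 3 and the fourth is September 24.
At the standard offset (UTC+03:30), 07:01 UTC + 3h30m = 10:31 Kesvik Standard Time standard time.
The standard-time date in Kesvik Standard Time, April 17, 2023, lies within the daylight-saving period (19 February – 24 September), so Kesvik Standard Time is on daylight time, UTC+04:30.
07:01 UTC + 4h30m = 11:31 Kesvik Standard Time.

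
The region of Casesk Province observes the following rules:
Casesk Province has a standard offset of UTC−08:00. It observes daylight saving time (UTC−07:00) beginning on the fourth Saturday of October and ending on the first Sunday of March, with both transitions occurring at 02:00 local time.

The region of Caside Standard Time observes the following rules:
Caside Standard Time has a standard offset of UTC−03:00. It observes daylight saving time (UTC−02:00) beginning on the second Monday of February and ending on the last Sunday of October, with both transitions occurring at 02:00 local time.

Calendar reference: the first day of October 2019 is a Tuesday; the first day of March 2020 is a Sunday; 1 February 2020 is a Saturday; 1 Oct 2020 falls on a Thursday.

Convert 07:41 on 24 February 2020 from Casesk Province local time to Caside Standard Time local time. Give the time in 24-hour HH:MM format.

12:41

1 October 2019 is a Tuesday, so the first Saturday is October 5 and the fourth is October 26.
1 March 2020 is a Sunday, so the first Sunday is March 1.
Daylight saving runs 26 October 2019 – 1 March 2020; 24 February 2020 is inside that window, so Casesk Province is at UTC−07:00.
07:41 Casesk Province + 7h = 14:41 UTC.
1 February 2020 is a Saturday, so the first Monday is February 3 and the second is February 10.
1 October 2020 is a Thursday, so Sundays fall on 4, 11, 18, 25; the last is October 25.
At the standard offset (UTC−03:00), 14:41 UTC − 3h = 11:41 Caside Standard Time standard time.
The standard-time date in Caside Standard Time, 24 February 2020, falls between 10 February and 25 October, so daylight saving is in effect and Caside Standard Time is at UTC−02:00.
14:41 UTC − 2h = 12:41 Caside Standard Time.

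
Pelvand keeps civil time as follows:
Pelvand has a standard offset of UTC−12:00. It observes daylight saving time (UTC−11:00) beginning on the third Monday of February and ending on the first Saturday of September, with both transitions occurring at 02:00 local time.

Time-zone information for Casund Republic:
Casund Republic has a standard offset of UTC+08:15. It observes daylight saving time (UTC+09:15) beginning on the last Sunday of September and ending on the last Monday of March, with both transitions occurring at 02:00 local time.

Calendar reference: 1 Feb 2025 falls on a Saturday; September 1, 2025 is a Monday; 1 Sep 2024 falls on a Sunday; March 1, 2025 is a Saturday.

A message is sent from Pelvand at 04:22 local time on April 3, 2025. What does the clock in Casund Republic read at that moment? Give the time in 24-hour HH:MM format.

23:37

1 February 2025 is a Saturday, so the first Monday is February 3 and the third is February 17.
1 September 2025 is a Monday, so the first Saturday is September 6.
Daylight saving runs 17 February – 6 September; April 3, 2025 is inside that window, so Pelvand is at UTC−11:00.
04:22 Pelvand + 11h = 15:22 UTC.
1 September 2024 is a Sunday, so Sundays fall on 1, 8, 15, 22, 29; the last is September 29.
1 March 2025 is a Saturday, so Mondays fall on 3, 10, 17, 24, 31; the last is March 31.
At the standard offset (UTC+08:15), 15:22 UTC + 8h15m = 23:37 Casund Republic standard time.
The standard-time date in Casund Republic, April 3, 2025, is outside the daylight-saving period (29 September 2024 – 31 March 2025), so Casund Republic is on standard time, UTC+08:15.
15:22 UTC + 8h15m = 23:37 Casund Republic.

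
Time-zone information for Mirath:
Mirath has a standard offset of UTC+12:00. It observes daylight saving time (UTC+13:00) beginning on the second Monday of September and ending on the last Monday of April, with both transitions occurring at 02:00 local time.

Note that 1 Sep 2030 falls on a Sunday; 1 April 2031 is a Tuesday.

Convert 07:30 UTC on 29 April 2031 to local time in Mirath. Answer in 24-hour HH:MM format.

1 September 2030 is a Sunday, so the first Monday is September 2 and the second is September 9.
1 April 2031 is a Tuesday, so Mondays fall on 7, 14, 21, 28; the last is April 28.
At the standard offset (UTC+12:00), 07:30 UTC + 12h = 19:30 Mirath standard time.
The standard-time date in Mirath, 29 April 2031, is outside the daylight-saving period (9 September 2030 – 28 April 2031), so Mirath is on standard time, UTC+12:00.
07:30 UTC + 12h = 19:30 local.

19:30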